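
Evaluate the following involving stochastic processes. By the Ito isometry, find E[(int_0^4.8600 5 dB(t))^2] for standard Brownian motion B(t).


By Ito isometry: E[(int f dB)^2] = int f^2 dt
= 5^2 * 4.8600
= 25 * 4.8600 = 121.5000

121.5000


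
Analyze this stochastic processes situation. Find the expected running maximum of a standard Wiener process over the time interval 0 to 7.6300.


E(max B(s)) = sqrt(2t/pi)
= sqrt(2*7.6300/pi)
= sqrt(4.8574)
= 2.2040

2.2040


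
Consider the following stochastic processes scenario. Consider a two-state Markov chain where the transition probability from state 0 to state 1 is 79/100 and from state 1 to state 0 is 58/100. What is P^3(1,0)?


Computing P^3 by matrix multiplication.
P = [[0.2100, 0.7900], [0.5800, 0.4200]]
After raising P to the power 3:
P^3(1,0) = 0.4448

0.4448


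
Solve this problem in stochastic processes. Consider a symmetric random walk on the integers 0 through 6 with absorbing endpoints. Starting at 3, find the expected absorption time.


For symmetric RW on 0,...,N with absorbing barriers, E(i) = i*(N-i)
E(3) = 3 * 3 = 9

9


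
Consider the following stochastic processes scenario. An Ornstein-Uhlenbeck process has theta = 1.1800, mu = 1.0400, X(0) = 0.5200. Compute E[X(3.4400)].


E[X(t)] = mu + (X(0) - mu)*exp(-theta*t)
= 1.0400 + (0.5200 - 1.0400)*exp(-1.1800*3.4400)
= 1.0400 + -0.5200 * 0.0173
= 1.0310

1.0310


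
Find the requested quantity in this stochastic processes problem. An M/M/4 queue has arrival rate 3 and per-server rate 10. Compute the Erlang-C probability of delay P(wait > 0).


a = lambda/mu = 0.3000
rho = a/c = 0.0750
Erlang-C formula applied:
C(c,a) = 2.7030e-04

2.7030e-04


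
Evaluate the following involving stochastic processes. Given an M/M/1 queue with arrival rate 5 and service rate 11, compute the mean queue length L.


rho = 5/11 = 0.4545
L = rho/(1-rho)
= 0.4545/0.5455
= 0.8333

0.8333


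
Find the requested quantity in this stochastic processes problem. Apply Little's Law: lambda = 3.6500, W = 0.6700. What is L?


Little's Law: L = lambda * W
= 3.6500 * 0.6700
= 2.4455

2.4455


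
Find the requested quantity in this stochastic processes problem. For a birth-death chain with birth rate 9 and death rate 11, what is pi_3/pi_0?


For birth-death process, pi_n/pi_0 = (lambda/mu)^n
= (9/11)^3
= 0.5477

0.5477


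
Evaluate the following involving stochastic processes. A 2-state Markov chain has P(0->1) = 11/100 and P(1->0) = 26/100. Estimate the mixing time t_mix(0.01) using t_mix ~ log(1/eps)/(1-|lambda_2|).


lambda_2 = |1 - p01 - p10| = |1 - 0.1100 - 0.2600| = 0.6300
t_mix ~ log(1/eps)/(1 - |lambda_2|)
= log(100)/(1 - 0.6300) = 4.6052/0.3700
= 12.4464

12.4464


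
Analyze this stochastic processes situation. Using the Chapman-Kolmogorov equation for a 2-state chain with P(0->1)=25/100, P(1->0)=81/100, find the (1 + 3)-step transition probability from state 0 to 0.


P^4 = P^1 * P^3
Computing via matrix multiplication of the transition matrix.
Entry (0,0) of P^4 = 0.7642

0.7642


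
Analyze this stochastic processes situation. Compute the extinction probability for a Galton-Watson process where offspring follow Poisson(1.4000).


Since mu = 1.4000 > 1, extinction prob q < 1.
Solve s = exp(mu*(s-1)) iteratively.
q = 0.4890

0.4890


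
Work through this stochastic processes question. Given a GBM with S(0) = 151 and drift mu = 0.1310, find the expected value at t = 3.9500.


E[S(t)] = S(0) * exp(mu * t)
= 151 * exp(0.1310 * 3.9500)
= 151 * 1.6777
= 253.3393

253.3393


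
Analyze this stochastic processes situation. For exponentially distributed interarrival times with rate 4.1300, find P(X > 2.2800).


P(X > t) = exp(-lambda * t)
= exp(-4.1300 * 2.2800)
= exp(-9.4164) = 8.1378e-05

8.1378e-05


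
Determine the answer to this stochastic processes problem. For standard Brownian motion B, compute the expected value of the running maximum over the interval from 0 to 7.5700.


E(max B(s)) = sqrt(2t/pi)
= sqrt(2*7.5700/pi)
= sqrt(4.8192)
= 2.1953

2.1953


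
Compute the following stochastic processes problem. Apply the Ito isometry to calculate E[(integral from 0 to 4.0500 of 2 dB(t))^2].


By Ito isometry: E[(int f dB)^2] = int f^2 dt
= 2^2 * 4.0500
= 4 * 4.0500 = 16.2000

16.2000


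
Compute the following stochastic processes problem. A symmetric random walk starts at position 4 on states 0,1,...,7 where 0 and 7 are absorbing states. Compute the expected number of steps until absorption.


For symmetric RW on 0,...,N with absorbing barriers, E(i) = i*(N-i)
E(4) = 4 * 3 = 12

12


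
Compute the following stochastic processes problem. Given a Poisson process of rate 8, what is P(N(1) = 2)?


P(N(t)=k) = (lambda*t)^k * exp(-lambda*t) / k!
lambda*t = 8
= 8^2 * exp(-8) / 2!
= 64 * 3.3546e-04 / 2
= 0.0107

0.0107


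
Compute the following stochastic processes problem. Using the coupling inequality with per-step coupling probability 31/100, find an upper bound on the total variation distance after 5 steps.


TV distance bound <= (1-delta)^n
= (1 - 0.3100)^5
= 0.6900^5
= 0.1564

0.1564


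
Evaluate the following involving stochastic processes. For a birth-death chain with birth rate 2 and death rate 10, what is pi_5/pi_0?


For birth-death process, pi_n/pi_0 = (lambda/mu)^n
= (2/10)^5
= 3.2000e-04

3.2000e-04


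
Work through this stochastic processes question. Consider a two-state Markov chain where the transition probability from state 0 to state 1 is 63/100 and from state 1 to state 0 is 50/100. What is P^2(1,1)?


Computing P^2 by matrix multiplication.
P = [[0.3700, 0.6300], [0.5000, 0.5000]]
After raising P to the power 2:
P^2(1,1) = 0.5650

0.5650


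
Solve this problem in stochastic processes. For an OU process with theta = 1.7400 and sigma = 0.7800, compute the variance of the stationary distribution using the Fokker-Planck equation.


Stationary variance = sigma^2 / (2*theta)
= 0.7800^2 / (2*1.7400)
= 0.6084 / 3.4800
= 0.1748

0.1748


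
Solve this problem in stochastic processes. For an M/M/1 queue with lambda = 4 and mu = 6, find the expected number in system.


rho = 4/6 = 0.6667
L = rho/(1-rho)
= 0.6667/0.3333
= 2.0000

2.0000


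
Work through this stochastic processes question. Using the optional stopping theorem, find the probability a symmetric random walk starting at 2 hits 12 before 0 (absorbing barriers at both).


By optional stopping theorem: E(M at tau) = M(0) = 2
P(hit 12)*12 + P(hit 0)*0 = 2
P(hit 12) = (2 - 0)/(12 - 0) = 1/6 = 0.1667

0.1667


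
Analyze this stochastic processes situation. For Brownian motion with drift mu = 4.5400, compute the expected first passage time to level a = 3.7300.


Expected first passage time = a/mu
= 3.7300/4.5400
= 0.8216

0.8216


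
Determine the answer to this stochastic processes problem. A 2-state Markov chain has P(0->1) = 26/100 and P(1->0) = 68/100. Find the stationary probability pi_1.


Stationary distribution: pi_0 = p10/(p01+p10), pi_1 = p01/(p01+p10)
p01 = 0.2600, p10 = 0.6800
pi_1 = 0.2766

0.2766


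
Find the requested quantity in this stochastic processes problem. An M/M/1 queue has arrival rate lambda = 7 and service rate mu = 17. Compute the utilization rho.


rho = lambda/mu
= 7/17
= 0.4118

0.4118


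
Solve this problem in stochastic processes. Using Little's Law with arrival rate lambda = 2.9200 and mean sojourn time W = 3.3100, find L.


Little's Law: L = lambda * W
= 2.9200 * 3.3100
= 9.6652

9.6652


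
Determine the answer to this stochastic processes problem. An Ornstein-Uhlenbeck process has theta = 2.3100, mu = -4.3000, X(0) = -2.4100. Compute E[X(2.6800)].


E[X(t)] = mu + (X(0) - mu)*exp(-theta*t)
= -4.3000 + (-2.4100 - -4.3000)*exp(-2.3100*2.6800)
= -4.3000 + 1.8900 * 0.0020
= -4.2961

-4.2961


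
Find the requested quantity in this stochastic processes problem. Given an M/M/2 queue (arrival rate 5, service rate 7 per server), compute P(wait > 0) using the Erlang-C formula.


a = lambda/mu = 0.7143
rho = a/c = 0.3571
Erlang-C formula applied:
C(c,a) = 0.1880

0.1880


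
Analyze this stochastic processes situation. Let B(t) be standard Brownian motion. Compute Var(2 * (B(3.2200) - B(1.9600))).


Var(alpha*(B(t)-B(s))) = alpha^2 * (t-s)
= 2^2 * (3.2200 - 1.9600)
= 4 * 1.2600
= 5.0400

5.0400


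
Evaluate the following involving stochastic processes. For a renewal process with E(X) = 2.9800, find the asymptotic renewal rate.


Long-run renewal rate = 1/E(X)
= 1/2.9800
= 0.3356

0.3356


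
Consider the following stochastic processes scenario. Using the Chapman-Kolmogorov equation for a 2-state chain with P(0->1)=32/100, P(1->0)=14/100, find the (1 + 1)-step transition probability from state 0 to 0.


P^2 = P^1 * P^1
Computing via matrix multiplication of the transition matrix.
Entry (0,0) of P^2 = 0.5072

0.5072


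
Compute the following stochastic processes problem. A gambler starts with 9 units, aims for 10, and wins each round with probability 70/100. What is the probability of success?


Gambler's ruin formula:
r = q/p = 0.3000/0.7000 = 0.4286
P(win) = (1 - r^i)/(1 - r^N)
= (1 - 0.4286^9)/(1 - 0.4286^10)
= 0.9997

0.9997


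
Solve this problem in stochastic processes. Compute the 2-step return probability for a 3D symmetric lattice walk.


P(return in 2 steps) = P(reverse first step) = 1/(2d)
= 1/6
= 0.1667

0.1667


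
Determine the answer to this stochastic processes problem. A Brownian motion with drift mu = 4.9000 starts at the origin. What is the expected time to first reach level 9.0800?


Expected first passage time = a/mu
= 9.0800/4.9000
= 1.8531

1.8531


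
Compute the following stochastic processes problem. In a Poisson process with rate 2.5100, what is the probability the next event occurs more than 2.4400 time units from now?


P(X > t) = exp(-lambda * t)
= exp(-2.5100 * 2.4400)
= exp(-6.1244) = 0.0022

0.0022


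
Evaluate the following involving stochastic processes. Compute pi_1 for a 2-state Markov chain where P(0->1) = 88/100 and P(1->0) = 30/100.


Stationary distribution: pi_0 = p10/(p01+p10), pi_1 = p01/(p01+p10)
p01 = 0.8800, p10 = 0.3000
pi_1 = 0.7458

0.7458


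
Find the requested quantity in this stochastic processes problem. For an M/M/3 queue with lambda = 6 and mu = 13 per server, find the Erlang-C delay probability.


a = lambda/mu = 0.4615
rho = a/c = 0.1538
Erlang-C formula applied:
C(c,a) = 0.0122

0.0122


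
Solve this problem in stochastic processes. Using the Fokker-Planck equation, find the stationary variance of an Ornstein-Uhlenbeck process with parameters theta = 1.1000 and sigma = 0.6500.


Stationary variance = sigma^2 / (2*theta)
= 0.6500^2 / (2*1.1000)
= 0.4225 / 2.2000
= 0.1920

0.1920


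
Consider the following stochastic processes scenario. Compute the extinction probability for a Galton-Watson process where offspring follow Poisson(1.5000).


Since mu = 1.5000 > 1, extinction prob q < 1.
Solve s = exp(mu*(s-1)) iteratively.
q = 0.4172

0.4172


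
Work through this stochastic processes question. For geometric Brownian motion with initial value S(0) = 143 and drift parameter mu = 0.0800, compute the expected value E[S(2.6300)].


E[S(t)] = S(0) * exp(mu * t)
= 143 * exp(0.0800 * 2.6300)
= 143 * 1.2342
= 176.4865

176.4865


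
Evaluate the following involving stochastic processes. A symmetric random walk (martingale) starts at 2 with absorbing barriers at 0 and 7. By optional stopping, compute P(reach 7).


By optional stopping theorem: E(M at tau) = M(0) = 2
P(hit 7)*7 + P(hit 0)*0 = 2
P(hit 7) = (2 - 0)/(7 - 0) = 2/7 = 0.2857

0.2857


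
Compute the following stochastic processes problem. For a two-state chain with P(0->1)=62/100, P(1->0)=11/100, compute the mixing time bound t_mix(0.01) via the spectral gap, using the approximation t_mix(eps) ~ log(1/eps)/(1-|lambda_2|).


lambda_2 = |1 - p01 - p10| = |1 - 0.6200 - 0.1100| = 0.2700
t_mix ~ log(1/eps)/(1 - |lambda_2|)
= log(100)/(1 - 0.2700) = 4.6052/0.7300
= 6.3085

6.3085


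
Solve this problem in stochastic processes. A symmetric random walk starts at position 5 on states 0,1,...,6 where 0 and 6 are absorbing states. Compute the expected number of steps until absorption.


For symmetric RW on 0,...,N with absorbing barriers, E(i) = i*(N-i)
E(5) = 5 * 1 = 5

5


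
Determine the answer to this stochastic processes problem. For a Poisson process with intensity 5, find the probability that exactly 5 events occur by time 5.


P(N(t)=k) = (lambda*t)^k * exp(-lambda*t) / k!
lambda*t = 25
= 25^5 * exp(-25) / 5!
= 9765625 * 1.3888e-11 / 120
= 1.1302e-06

1.1302e-06


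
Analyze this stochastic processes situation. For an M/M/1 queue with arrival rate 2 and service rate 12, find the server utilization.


rho = lambda/mu
= 2/12
= 0.1667

0.1667


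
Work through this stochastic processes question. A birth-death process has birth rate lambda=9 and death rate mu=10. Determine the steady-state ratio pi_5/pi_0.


For birth-death process, pi_n/pi_0 = (lambda/mu)^n
= (9/10)^5
= 0.5905

0.5905


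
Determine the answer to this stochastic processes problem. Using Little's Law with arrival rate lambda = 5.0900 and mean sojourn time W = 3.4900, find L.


Little's Law: L = lambda * W
= 5.0900 * 3.4900
= 17.7641

17.7641


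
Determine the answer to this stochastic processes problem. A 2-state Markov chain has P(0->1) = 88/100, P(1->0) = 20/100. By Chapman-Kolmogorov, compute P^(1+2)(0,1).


P^3 = P^1 * P^2
Computing via matrix multiplication of the transition matrix.
Entry (0,1) of P^3 = 0.8152

0.8152


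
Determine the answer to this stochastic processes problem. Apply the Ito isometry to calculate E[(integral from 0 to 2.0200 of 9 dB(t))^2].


By Ito isometry: E[(int f dB)^2] = int f^2 dt
= 9^2 * 2.0200
= 81 * 2.0200 = 163.6200

163.6200


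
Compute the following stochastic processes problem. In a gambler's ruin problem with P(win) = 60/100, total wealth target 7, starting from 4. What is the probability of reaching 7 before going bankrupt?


Gambler's ruin formula:
r = q/p = 0.4000/0.6000 = 0.6667
P(win) = (1 - r^i)/(1 - r^N)
= (1 - 0.6667^4)/(1 - 0.6667^7)
= 0.8524

0.8524


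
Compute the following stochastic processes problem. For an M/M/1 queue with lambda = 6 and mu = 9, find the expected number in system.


rho = 6/9 = 0.6667
L = rho/(1-rho)
= 0.6667/0.3333
= 2.0000

2.0000


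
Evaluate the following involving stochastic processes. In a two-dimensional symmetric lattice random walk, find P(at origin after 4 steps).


P = C(4,2)^2 / 4^4
= 6^2 / 256
= 36 / 256
= 0.1406

0.1406


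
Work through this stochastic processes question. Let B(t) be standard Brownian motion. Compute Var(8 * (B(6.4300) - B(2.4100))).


Var(alpha*(B(t)-B(s))) = alpha^2 * (t-s)
= 8^2 * (6.4300 - 2.4100)
= 64 * 4.0200
= 257.2800

257.2800


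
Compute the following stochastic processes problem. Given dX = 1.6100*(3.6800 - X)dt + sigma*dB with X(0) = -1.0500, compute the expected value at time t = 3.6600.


E[X(t)] = mu + (X(0) - mu)*exp(-theta*t)
= 3.6800 + (-1.0500 - 3.6800)*exp(-1.6100*3.6600)
= 3.6800 + -4.7300 * 0.0028
= 3.6669

3.6669


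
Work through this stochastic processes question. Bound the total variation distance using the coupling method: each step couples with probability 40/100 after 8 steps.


TV distance bound <= (1-delta)^n
= (1 - 0.4000)^8
= 0.6000^8
= 0.0168

0.0168


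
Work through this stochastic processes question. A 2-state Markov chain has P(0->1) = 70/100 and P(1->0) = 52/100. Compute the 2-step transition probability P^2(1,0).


Computing P^2 by matrix multiplication.
P = [[0.3000, 0.7000], [0.5200, 0.4800]]
After raising P to the power 2:
P^2(1,0) = 0.4056

0.4056


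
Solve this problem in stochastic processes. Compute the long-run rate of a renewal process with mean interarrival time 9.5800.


Long-run renewal rate = 1/E(X)
= 1/9.5800
= 0.1044

0.1044


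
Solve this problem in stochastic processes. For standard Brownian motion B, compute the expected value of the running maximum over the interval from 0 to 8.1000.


E(max B(s)) = sqrt(2t/pi)
= sqrt(2*8.1000/pi)
= sqrt(5.1566)
= 2.2708

2.2708


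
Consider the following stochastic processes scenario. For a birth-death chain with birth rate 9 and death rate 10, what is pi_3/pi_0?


For birth-death process, pi_n/pi_0 = (lambda/mu)^n
= (9/10)^3
= 0.7290

0.7290


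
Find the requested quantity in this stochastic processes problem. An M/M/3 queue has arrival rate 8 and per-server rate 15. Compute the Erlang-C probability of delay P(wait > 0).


a = lambda/mu = 0.5333
rho = a/c = 0.1778
Erlang-C formula applied:
C(c,a) = 0.0180

0.0180


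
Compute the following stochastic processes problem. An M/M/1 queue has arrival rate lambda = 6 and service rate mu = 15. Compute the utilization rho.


rho = lambda/mu
= 6/15
= 0.4000

0.4000


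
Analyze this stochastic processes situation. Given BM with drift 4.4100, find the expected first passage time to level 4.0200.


Expected first passage time = a/mu
= 4.0200/4.4100
= 0.9116

0.9116


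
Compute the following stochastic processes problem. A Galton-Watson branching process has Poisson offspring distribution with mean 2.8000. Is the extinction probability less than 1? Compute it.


Since mu = 2.8000 > 1, extinction prob q < 1.
Solve s = exp(mu*(s-1)) iteratively.
q = 0.0750

0.0750


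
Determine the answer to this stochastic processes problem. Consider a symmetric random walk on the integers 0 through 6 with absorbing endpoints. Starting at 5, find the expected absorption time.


For symmetric RW on 0,...,N with absorbing barriers, E(i) = i*(N-i)
E(5) = 5 * 1 = 5

5


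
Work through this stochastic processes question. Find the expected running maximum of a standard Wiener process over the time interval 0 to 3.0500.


E(max B(s)) = sqrt(2t/pi)
= sqrt(2*3.0500/pi)
= sqrt(1.9417)
= 1.3934

1.3934


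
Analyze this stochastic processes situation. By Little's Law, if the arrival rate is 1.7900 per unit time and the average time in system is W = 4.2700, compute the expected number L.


Little's Law: L = lambda * W
= 1.7900 * 4.2700
= 7.6433

7.6433


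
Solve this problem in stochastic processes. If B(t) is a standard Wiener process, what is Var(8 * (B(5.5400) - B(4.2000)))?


Var(alpha*(B(t)-B(s))) = alpha^2 * (t-s)
= 8^2 * (5.5400 - 4.2000)
= 64 * 1.3400
= 85.7600

85.7600


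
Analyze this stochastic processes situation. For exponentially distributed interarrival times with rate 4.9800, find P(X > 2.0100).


P(X > t) = exp(-lambda * t)
= exp(-4.9800 * 2.0100)
= exp(-10.0098) = 4.4957e-05

4.4957e-05


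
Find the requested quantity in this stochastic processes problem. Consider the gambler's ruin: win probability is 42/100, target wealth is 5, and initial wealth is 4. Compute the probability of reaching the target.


Gambler's ruin formula:
r = q/p = 0.5800/0.4200 = 1.3810
P(win) = (1 - r^i)/(1 - r^N)
= (1 - 1.3810^4)/(1 - 1.3810^5)
= 0.6556

0.6556


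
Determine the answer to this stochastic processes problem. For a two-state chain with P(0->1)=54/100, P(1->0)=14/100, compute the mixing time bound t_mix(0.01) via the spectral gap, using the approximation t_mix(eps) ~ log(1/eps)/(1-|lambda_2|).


lambda_2 = |1 - p01 - p10| = |1 - 0.5400 - 0.1400| = 0.3200
t_mix ~ log(1/eps)/(1 - |lambda_2|)
= log(100)/(1 - 0.3200) = 4.6052/0.6800
= 6.7723

6.7723


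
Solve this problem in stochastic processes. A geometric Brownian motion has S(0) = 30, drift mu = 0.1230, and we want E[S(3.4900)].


E[S(t)] = S(0) * exp(mu * t)
= 30 * exp(0.1230 * 3.4900)
= 30 * 1.5361
= 46.0841

46.0841


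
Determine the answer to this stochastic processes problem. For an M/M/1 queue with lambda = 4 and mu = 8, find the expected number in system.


rho = 4/8 = 0.5000
L = rho/(1-rho)
= 0.5000/0.5000
= 1.0000

1.0000


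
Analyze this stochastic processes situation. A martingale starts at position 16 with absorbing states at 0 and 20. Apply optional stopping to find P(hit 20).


By optional stopping theorem: E(M at tau) = M(0) = 16
P(hit 20)*20 + P(hit 0)*0 = 16
P(hit 20) = (16 - 0)/(20 - 0) = 4/5 = 0.8000

0.8000


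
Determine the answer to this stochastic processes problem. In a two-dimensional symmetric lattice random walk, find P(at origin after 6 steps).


P = C(6,3)^2 / 4^6
= 20^2 / 4096
= 400 / 4096
= 0.0977

0.0977


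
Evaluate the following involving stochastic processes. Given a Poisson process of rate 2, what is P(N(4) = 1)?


P(N(t)=k) = (lambda*t)^k * exp(-lambda*t) / k!
lambda*t = 8
= 8^1 * exp(-8) / 1!
= 8 * 3.3546e-04 / 1
= 0.0027

0.0027


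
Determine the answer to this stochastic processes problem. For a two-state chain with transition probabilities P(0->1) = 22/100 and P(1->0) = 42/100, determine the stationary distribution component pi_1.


Stationary distribution: pi_0 = p10/(p01+p10), pi_1 = p01/(p01+p10)
p01 = 0.2200, p10 = 0.4200
pi_1 = 0.3438

0.3438


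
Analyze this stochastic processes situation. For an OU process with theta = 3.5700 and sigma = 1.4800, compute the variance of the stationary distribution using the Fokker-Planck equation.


Stationary variance = sigma^2 / (2*theta)
= 1.4800^2 / (2*3.5700)
= 2.1904 / 7.1400
= 0.3068

0.3068


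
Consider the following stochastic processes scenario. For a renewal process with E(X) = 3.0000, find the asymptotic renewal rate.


Long-run renewal rate = 1/E(X)
= 1/3.0000
= 0.3333

0.3333


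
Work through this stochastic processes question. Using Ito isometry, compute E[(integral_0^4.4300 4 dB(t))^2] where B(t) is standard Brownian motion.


By Ito isometry: E[(int f dB)^2] = int f^2 dt
= 4^2 * 4.4300
= 16 * 4.4300 = 70.8800

70.8800


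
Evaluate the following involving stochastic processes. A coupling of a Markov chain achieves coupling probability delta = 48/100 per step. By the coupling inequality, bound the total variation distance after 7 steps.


TV distance bound <= (1-delta)^n
= (1 - 0.4800)^7
= 0.5200^7
= 0.0103

0.0103


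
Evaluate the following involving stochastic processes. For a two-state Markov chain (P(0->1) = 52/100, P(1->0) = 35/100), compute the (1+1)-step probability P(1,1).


P^2 = P^1 * P^1
Computing via matrix multiplication of the transition matrix.
Entry (1,1) of P^2 = 0.6045

0.6045


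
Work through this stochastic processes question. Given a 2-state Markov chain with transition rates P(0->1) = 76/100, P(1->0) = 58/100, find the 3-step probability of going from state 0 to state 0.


Computing P^3 by matrix multiplication.
P = [[0.2400, 0.7600], [0.5800, 0.4200]]
After raising P to the power 3:
P^3(0,0) = 0.4105

0.4105


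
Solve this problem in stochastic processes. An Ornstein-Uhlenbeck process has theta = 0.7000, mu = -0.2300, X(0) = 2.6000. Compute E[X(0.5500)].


E[X(t)] = mu + (X(0) - mu)*exp(-theta*t)
= -0.2300 + (2.6000 - -0.2300)*exp(-0.7000*0.5500)
= -0.2300 + 2.8300 * 0.6805
= 1.6957

1.6957


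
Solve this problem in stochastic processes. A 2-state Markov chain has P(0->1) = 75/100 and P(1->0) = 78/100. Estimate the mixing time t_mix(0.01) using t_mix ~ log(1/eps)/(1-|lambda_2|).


lambda_2 = |1 - p01 - p10| = |1 - 0.7500 - 0.7800| = 0.5300
t_mix ~ log(1/eps)/(1 - |lambda_2|)
= log(100)/(1 - 0.5300) = 4.6052/0.4700
= 9.7982

9.7982


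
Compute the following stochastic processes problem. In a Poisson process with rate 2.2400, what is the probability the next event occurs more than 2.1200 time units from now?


P(X > t) = exp(-lambda * t)
= exp(-2.2400 * 2.1200)
= exp(-4.7488) = 0.0087

0.0087


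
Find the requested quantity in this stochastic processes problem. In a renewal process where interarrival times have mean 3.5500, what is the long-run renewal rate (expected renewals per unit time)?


Long-run renewal rate = 1/E(X)
= 1/3.5500
= 0.2817

0.2817


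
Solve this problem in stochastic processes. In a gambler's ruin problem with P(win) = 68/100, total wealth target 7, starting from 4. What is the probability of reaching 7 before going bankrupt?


Gambler's ruin formula:
r = q/p = 0.3200/0.6800 = 0.4706
P(win) = (1 - r^i)/(1 - r^N)
= (1 - 0.4706^4)/(1 - 0.4706^7)
= 0.9558

0.9558


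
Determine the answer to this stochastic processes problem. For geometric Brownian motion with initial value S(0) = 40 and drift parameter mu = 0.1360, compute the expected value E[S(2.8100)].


E[S(t)] = S(0) * exp(mu * t)
= 40 * exp(0.1360 * 2.8100)
= 40 * 1.4654
= 58.6179

58.6179


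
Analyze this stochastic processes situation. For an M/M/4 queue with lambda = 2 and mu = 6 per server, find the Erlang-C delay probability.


a = lambda/mu = 0.3333
rho = a/c = 0.0833
Erlang-C formula applied:
C(c,a) = 4.0209e-04

4.0209e-04


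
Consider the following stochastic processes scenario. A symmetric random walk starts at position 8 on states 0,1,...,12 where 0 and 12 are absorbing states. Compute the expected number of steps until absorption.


For symmetric RW on 0,...,N with absorbing barriers, E(i) = i*(N-i)
E(8) = 8 * 4 = 32

32


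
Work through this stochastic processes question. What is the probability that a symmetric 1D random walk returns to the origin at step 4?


P(S(4) = 0) = C(4,2) / 4^2
= 6 / 16
= 0.3750

0.3750


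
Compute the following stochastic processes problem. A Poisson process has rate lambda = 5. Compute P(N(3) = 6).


P(N(t)=k) = (lambda*t)^k * exp(-lambda*t) / k!
lambda*t = 15
= 15^6 * exp(-15) / 6!
= 11390625 * 3.0590e-07 / 720
= 0.0048

0.0048


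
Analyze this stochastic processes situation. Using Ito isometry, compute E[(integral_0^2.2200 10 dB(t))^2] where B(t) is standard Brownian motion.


By Ito isometry: E[(int f dB)^2] = int f^2 dt
= 10^2 * 2.2200
= 100 * 2.2200 = 222.0000

222.0000


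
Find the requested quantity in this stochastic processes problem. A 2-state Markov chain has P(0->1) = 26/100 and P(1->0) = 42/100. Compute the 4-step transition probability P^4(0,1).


Computing P^4 by matrix multiplication.
P = [[0.7400, 0.2600], [0.4200, 0.5800]]
After raising P to the power 4:
P^4(0,1) = 0.3783

0.3783


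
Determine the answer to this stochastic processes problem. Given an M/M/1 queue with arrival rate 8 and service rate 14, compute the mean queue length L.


rho = 8/14 = 0.5714
L = rho/(1-rho)
= 0.5714/0.4286
= 1.3333

1.3333


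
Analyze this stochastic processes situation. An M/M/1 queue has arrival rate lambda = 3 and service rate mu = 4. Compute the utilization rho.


rho = lambda/mu
= 3/4
= 0.7500

0.7500


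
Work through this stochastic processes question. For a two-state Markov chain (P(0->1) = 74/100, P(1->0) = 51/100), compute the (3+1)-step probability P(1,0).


P^4 = P^3 * P^1
Computing via matrix multiplication of the transition matrix.
Entry (1,0) of P^4 = 0.4064

0.4064


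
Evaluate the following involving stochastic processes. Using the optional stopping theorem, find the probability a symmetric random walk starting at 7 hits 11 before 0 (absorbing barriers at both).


By optional stopping theorem: E(M at tau) = M(0) = 7
P(hit 11)*11 + P(hit 0)*0 = 7
P(hit 11) = (7 - 0)/(11 - 0) = 7/11 = 0.6364

0.6364


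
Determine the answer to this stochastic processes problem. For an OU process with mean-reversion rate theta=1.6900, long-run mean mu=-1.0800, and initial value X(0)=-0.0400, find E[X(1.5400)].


E[X(t)] = mu + (X(0) - mu)*exp(-theta*t)
= -1.0800 + (-0.0400 - -1.0800)*exp(-1.6900*1.5400)
= -1.0800 + 1.0400 * 0.0741
= -1.0030

-1.0030


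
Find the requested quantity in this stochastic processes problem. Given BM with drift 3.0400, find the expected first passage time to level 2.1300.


Expected first passage time = a/mu
= 2.1300/3.0400
= 0.7007

0.7007


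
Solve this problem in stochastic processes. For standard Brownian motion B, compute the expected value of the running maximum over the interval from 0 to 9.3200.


E(max B(s)) = sqrt(2t/pi)
= sqrt(2*9.3200/pi)
= sqrt(5.9333)
= 2.4358

2.4358


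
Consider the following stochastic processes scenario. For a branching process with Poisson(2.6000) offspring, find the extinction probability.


Since mu = 2.6000 > 1, extinction prob q < 1.
Solve s = exp(mu*(s-1)) iteratively.
q = 0.0951

0.0951


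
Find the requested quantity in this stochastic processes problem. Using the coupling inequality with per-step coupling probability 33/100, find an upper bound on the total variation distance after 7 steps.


TV distance bound <= (1-delta)^n
= (1 - 0.3300)^7
= 0.6700^7
= 0.0606

0.0606


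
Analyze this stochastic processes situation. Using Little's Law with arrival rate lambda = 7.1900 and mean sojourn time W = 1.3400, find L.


Little's Law: L = lambda * W
= 7.1900 * 1.3400
= 9.6346

9.6346


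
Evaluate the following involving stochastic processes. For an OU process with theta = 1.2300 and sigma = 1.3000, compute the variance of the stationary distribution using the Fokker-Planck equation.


Stationary variance = sigma^2 / (2*theta)
= 1.3000^2 / (2*1.2300)
= 1.6900 / 2.4600
= 0.6870

0.6870


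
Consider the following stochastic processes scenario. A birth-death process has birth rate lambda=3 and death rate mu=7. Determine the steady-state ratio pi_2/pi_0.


For birth-death process, pi_n/pi_0 = (lambda/mu)^n
= (3/7)^2
= 0.1837

0.1837


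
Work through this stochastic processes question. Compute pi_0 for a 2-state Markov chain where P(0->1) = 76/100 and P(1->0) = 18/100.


Stationary distribution: pi_0 = p10/(p01+p10), pi_1 = p01/(p01+p10)
p01 = 0.7600, p10 = 0.1800
pi_0 = 0.1915

0.1915


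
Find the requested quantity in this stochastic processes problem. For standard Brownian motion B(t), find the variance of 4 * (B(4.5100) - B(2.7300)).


Var(alpha*(B(t)-B(s))) = alpha^2 * (t-s)
= 4^2 * (4.5100 - 2.7300)
= 16 * 1.7800
= 28.4800

28.4800


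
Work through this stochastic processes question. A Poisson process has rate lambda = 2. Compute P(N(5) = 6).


P(N(t)=k) = (lambda*t)^k * exp(-lambda*t) / k!
lambda*t = 10
= 10^6 * exp(-10) / 6!
= 1000000 * 4.5400e-05 / 720
= 0.0631

0.0631


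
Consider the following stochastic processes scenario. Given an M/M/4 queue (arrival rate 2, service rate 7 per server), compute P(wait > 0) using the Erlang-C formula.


a = lambda/mu = 0.2857
rho = a/c = 0.0714
Erlang-C formula applied:
C(c,a) = 2.2471e-04

2.2471e-04


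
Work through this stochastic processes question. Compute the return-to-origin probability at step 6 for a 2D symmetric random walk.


P = C(6,3)^2 / 4^6
= 20^2 / 4096
= 400 / 4096
= 0.0977

0.0977


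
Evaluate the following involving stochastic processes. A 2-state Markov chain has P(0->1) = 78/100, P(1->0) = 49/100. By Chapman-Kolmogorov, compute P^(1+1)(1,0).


P^2 = P^1 * P^1
Computing via matrix multiplication of the transition matrix.
Entry (1,0) of P^2 = 0.3577

0.3577


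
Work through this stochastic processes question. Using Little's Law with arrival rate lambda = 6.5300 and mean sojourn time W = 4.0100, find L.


Little's Law: L = lambda * W
= 6.5300 * 4.0100
= 26.1853

26.1853


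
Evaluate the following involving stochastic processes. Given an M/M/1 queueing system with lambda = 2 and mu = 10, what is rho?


rho = lambda/mu
= 2/10
= 0.2000

0.2000


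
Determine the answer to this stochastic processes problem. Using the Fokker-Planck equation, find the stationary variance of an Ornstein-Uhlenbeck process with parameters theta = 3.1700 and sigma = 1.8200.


Stationary variance = sigma^2 / (2*theta)
= 1.8200^2 / (2*3.1700)
= 3.3124 / 6.3400
= 0.5225

0.5225


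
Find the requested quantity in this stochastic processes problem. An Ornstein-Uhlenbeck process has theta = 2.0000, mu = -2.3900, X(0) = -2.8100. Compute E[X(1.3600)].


E[X(t)] = mu + (X(0) - mu)*exp(-theta*t)
= -2.3900 + (-2.8100 - -2.3900)*exp(-2.0000*1.3600)
= -2.3900 + -0.4200 * 0.0659
= -2.4177

-2.4177


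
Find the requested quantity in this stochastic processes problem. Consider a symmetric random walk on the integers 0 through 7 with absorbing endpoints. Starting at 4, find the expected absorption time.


For symmetric RW on 0,...,N with absorbing barriers, E(i) = i*(N-i)
E(4) = 4 * 3 = 12

12


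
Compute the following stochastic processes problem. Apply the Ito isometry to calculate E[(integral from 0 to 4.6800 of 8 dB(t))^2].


By Ito isometry: E[(int f dB)^2] = int f^2 dt
= 8^2 * 4.6800
= 64 * 4.6800 = 299.5200

299.5200


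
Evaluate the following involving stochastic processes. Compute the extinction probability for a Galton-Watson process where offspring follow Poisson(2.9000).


Since mu = 2.9000 > 1, extinction prob q < 1.
Solve s = exp(mu*(s-1)) iteratively.
q = 0.0668

0.0668


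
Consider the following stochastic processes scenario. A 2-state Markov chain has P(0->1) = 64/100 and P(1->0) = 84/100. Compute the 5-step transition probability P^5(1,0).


Computing P^5 by matrix multiplication.
P = [[0.3600, 0.6400], [0.8400, 0.1600]]
After raising P to the power 5:
P^5(1,0) = 0.5820

0.5820


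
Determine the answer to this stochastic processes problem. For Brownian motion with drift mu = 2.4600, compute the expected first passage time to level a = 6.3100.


Expected first passage time = a/mu
= 6.3100/2.4600
= 2.5650

2.5650


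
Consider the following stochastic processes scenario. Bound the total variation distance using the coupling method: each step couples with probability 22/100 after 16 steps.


TV distance bound <= (1-delta)^n
= (1 - 0.2200)^16
= 0.7800^16
= 0.0188

0.0188


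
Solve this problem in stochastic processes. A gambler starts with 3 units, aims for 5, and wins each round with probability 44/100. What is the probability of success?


Gambler's ruin formula:
r = q/p = 0.5600/0.4400 = 1.2727
P(win) = (1 - r^i)/(1 - r^N)
= (1 - 1.2727^3)/(1 - 1.2727^5)
= 0.4538

0.4538


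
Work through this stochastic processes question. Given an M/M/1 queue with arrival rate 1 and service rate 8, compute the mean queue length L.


rho = 1/8 = 0.1250
L = rho/(1-rho)
= 0.1250/0.8750
= 0.1429

0.1429


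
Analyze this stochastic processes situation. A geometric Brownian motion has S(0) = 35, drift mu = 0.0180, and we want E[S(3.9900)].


E[S(t)] = S(0) * exp(mu * t)
= 35 * exp(0.0180 * 3.9900)
= 35 * 1.0745
= 37.6062

37.6062


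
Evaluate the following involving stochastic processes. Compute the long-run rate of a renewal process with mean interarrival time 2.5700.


Long-run renewal rate = 1/E(X)
= 1/2.5700
= 0.3891

0.3891


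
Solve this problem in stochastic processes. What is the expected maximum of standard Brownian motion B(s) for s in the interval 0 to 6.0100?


E(max B(s)) = sqrt(2t/pi)
= sqrt(2*6.0100/pi)
= sqrt(3.8261)
= 1.9560

1.9560


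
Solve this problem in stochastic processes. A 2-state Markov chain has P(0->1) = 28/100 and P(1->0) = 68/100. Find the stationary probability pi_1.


Stationary distribution: pi_0 = p10/(p01+p10), pi_1 = p01/(p01+p10)
p01 = 0.2800, p10 = 0.6800
pi_1 = 0.2917

0.2917


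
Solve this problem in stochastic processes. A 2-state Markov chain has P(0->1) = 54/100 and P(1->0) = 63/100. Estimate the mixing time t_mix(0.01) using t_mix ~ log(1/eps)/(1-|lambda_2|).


lambda_2 = |1 - p01 - p10| = |1 - 0.5400 - 0.6300| = 0.1700
t_mix ~ log(1/eps)/(1 - |lambda_2|)
= log(100)/(1 - 0.1700) = 4.6052/0.8300
= 5.5484

5.5484


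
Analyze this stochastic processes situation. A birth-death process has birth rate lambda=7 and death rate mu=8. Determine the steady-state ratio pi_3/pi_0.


For birth-death process, pi_n/pi_0 = (lambda/mu)^n
= (7/8)^3
= 0.6699

0.6699


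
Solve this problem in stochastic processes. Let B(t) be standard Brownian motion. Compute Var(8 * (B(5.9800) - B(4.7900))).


Var(alpha*(B(t)-B(s))) = alpha^2 * (t-s)
= 8^2 * (5.9800 - 4.7900)
= 64 * 1.1900
= 76.1600

76.1600


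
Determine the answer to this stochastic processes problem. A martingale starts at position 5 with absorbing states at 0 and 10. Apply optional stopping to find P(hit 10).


By optional stopping theorem: E(M at tau) = M(0) = 5
P(hit 10)*10 + P(hit 0)*0 = 5
P(hit 10) = (5 - 0)/(10 - 0) = 1/2 = 0.5000

0.5000


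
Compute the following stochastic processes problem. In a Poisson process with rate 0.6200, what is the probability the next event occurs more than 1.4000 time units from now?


P(X > t) = exp(-lambda * t)
= exp(-0.6200 * 1.4000)
= exp(-0.8680) = 0.4198

0.4198


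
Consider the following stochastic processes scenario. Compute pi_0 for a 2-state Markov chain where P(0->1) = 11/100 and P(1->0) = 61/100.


Stationary distribution: pi_0 = p10/(p01+p10), pi_1 = p01/(p01+p10)
p01 = 0.1100, p10 = 0.6100
pi_0 = 0.8472

0.8472


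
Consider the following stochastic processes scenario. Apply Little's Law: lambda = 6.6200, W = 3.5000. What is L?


Little's Law: L = lambda * W
= 6.6200 * 3.5000
= 23.1700

23.1700


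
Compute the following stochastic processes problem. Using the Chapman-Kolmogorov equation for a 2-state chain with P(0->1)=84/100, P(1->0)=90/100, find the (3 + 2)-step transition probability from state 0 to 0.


P^5 = P^3 * P^2
Computing via matrix multiplication of the transition matrix.
Entry (0,0) of P^5 = 0.4101

0.4101


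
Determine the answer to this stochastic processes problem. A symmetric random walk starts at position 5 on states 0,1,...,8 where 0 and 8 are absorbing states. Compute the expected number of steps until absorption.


For symmetric RW on 0,...,N with absorbing barriers, E(i) = i*(N-i)
E(5) = 5 * 3 = 15

15


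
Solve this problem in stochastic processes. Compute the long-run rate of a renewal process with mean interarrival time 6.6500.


Long-run renewal rate = 1/E(X)
= 1/6.6500
= 0.1504

0.1504


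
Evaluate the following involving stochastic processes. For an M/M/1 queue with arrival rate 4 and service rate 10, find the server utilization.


rho = lambda/mu
= 4/10
= 0.4000

0.4000


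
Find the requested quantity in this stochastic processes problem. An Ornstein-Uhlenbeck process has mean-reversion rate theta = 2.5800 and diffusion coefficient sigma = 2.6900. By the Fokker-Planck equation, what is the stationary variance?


Stationary variance = sigma^2 / (2*theta)
= 2.6900^2 / (2*2.5800)
= 7.2361 / 5.1600
= 1.4023

1.4023


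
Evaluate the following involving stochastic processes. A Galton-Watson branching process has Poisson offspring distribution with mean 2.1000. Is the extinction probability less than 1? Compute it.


Since mu = 2.1000 > 1, extinction prob q < 1.
Solve s = exp(mu*(s-1)) iteratively.
q = 0.1779

0.1779


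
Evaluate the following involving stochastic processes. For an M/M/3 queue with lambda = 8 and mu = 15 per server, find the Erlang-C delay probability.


a = lambda/mu = 0.5333
rho = a/c = 0.1778
Erlang-C formula applied:
C(c,a) = 0.0180

0.0180


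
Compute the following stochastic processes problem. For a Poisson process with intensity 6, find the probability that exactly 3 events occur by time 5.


P(N(t)=k) = (lambda*t)^k * exp(-lambda*t) / k!
lambda*t = 30
= 30^3 * exp(-30) / 3!
= 27000 * 9.3576e-14 / 6
= 4.2109e-10

4.2109e-10


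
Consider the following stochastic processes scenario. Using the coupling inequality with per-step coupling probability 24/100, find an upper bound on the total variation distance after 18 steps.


TV distance bound <= (1-delta)^n
= (1 - 0.2400)^18
= 0.7600^18
= 0.0072

0.0072


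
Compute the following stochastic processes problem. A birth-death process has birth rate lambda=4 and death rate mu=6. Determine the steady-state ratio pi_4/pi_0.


For birth-death process, pi_n/pi_0 = (lambda/mu)^n
= (4/6)^4
= 0.1975

0.1975
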